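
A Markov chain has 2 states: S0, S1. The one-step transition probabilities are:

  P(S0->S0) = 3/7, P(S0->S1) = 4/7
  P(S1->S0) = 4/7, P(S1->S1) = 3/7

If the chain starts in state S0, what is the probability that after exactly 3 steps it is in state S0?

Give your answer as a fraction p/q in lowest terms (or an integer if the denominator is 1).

Computing P^3 by repeated multiplication:
P^1 =
  S0: [3/7, 4/7]
  S1: [4/7, 3/7]
P^2 =
  S0: [25/49, 24/49]
  S1: [24/49, 25/49]
P^3 =
  S0: [171/343, 172/343]
  S1: [172/343, 171/343]

(P^3)[S0 -> S0] = 171/343

Answer: 171/343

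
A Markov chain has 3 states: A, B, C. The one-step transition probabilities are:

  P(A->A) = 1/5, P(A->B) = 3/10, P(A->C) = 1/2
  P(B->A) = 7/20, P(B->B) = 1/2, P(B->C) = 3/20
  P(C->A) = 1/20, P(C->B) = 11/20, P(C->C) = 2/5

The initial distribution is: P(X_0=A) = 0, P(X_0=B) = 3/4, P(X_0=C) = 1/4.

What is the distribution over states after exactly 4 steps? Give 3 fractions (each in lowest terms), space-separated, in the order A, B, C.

Propagating the distribution step by step (d_{t+1} = d_t * P):
d_0 = (A=0, B=3/4, C=1/4)
  d_1[A] = 0*1/5 + 3/4*7/20 + 1/4*1/20 = 11/40
  d_1[B] = 0*3/10 + 3/4*1/2 + 1/4*11/20 = 41/80
  d_1[C] = 0*1/2 + 3/4*3/20 + 1/4*2/5 = 17/80
d_1 = (A=11/40, B=41/80, C=17/80)
  d_2[A] = 11/40*1/5 + 41/80*7/20 + 17/80*1/20 = 49/200
  d_2[B] = 11/40*3/10 + 41/80*1/2 + 17/80*11/20 = 729/1600
  d_2[C] = 11/40*1/2 + 41/80*3/20 + 17/80*2/5 = 479/1600
d_2 = (A=49/200, B=729/1600, C=479/1600)
  d_3[A] = 49/200*1/5 + 729/1600*7/20 + 479/1600*1/20 = 143/640
  d_3[B] = 49/200*3/10 + 729/1600*1/2 + 479/1600*11/20 = 14911/32000
  d_3[C] = 49/200*1/2 + 729/1600*3/20 + 479/1600*2/5 = 9939/32000
d_3 = (A=143/640, B=14911/32000, C=9939/32000)
  d_4[A] = 143/640*1/5 + 14911/32000*7/20 + 9939/32000*1/20 = 35729/160000
  d_4[B] = 143/640*3/10 + 14911/32000*1/2 + 9939/32000*11/20 = 301339/640000
  d_4[C] = 143/640*1/2 + 14911/32000*3/20 + 9939/32000*2/5 = 39149/128000
d_4 = (A=35729/160000, B=301339/640000, C=39149/128000)

Answer: 35729/160000 301339/640000 39149/128000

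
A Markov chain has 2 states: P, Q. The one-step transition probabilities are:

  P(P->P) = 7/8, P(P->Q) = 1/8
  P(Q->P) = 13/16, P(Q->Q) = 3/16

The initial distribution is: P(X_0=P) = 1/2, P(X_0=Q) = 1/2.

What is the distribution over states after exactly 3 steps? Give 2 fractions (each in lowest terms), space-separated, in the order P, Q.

Answer: 7099/8192 1093/8192

Derivation:
Propagating the distribution step by step (d_{t+1} = d_t * P):
d_0 = (P=1/2, Q=1/2)
  d_1[P] = 1/2*7/8 + 1/2*13/16 = 27/32
  d_1[Q] = 1/2*1/8 + 1/2*3/16 = 5/32
d_1 = (P=27/32, Q=5/32)
  d_2[P] = 27/32*7/8 + 5/32*13/16 = 443/512
  d_2[Q] = 27/32*1/8 + 5/32*3/16 = 69/512
d_2 = (P=443/512, Q=69/512)
  d_3[P] = 443/512*7/8 + 69/512*13/16 = 7099/8192
  d_3[Q] = 443/512*1/8 + 69/512*3/16 = 1093/8192
d_3 = (P=7099/8192, Q=1093/8192)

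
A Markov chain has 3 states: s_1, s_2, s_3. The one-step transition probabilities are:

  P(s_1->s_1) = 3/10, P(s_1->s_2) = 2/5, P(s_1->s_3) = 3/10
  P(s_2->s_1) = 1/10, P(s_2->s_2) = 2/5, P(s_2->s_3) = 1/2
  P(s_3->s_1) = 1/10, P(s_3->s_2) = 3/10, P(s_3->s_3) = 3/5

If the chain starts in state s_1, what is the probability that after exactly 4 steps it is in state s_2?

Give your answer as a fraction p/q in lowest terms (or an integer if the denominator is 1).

Computing P^4 by repeated multiplication:
P^1 =
  s_1: [3/10, 2/5, 3/10]
  s_2: [1/10, 2/5, 1/2]
  s_3: [1/10, 3/10, 3/5]
P^2 =
  s_1: [4/25, 37/100, 47/100]
  s_2: [3/25, 7/20, 53/100]
  s_3: [3/25, 17/50, 27/50]
P^3 =
  s_1: [33/250, 353/1000, 103/200]
  s_2: [31/250, 347/1000, 529/1000]
  s_3: [31/250, 173/500, 53/100]
P^4 =
  s_1: [79/625, 697/2000, 5251/10000]
  s_2: [78/625, 3471/10000, 5281/10000]
  s_3: [78/625, 347/1000, 2641/5000]

(P^4)[s_1 -> s_2] = 697/2000

Answer: 697/2000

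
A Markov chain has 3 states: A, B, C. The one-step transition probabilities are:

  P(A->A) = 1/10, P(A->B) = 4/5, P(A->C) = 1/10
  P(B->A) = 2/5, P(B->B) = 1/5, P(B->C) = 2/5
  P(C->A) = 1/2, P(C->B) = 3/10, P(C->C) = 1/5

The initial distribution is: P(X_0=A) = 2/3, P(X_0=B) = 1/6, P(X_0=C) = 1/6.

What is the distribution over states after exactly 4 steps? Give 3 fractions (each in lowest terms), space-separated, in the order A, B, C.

Propagating the distribution step by step (d_{t+1} = d_t * P):
d_0 = (A=2/3, B=1/6, C=1/6)
  d_1[A] = 2/3*1/10 + 1/6*2/5 + 1/6*1/2 = 13/60
  d_1[B] = 2/3*4/5 + 1/6*1/5 + 1/6*3/10 = 37/60
  d_1[C] = 2/3*1/10 + 1/6*2/5 + 1/6*1/5 = 1/6
d_1 = (A=13/60, B=37/60, C=1/6)
  d_2[A] = 13/60*1/10 + 37/60*2/5 + 1/6*1/2 = 211/600
  d_2[B] = 13/60*4/5 + 37/60*1/5 + 1/6*3/10 = 26/75
  d_2[C] = 13/60*1/10 + 37/60*2/5 + 1/6*1/5 = 181/600
d_2 = (A=211/600, B=26/75, C=181/600)
  d_3[A] = 211/600*1/10 + 26/75*2/5 + 181/600*1/2 = 487/1500
  d_3[B] = 211/600*4/5 + 26/75*1/5 + 181/600*3/10 = 2647/6000
  d_3[C] = 211/600*1/10 + 26/75*2/5 + 181/600*1/5 = 281/1200
d_3 = (A=487/1500, B=2647/6000, C=281/1200)
  d_4[A] = 487/1500*1/10 + 2647/6000*2/5 + 281/1200*1/2 = 19561/60000
  d_4[B] = 487/1500*4/5 + 2647/6000*1/5 + 281/1200*3/10 = 25093/60000
  d_4[C] = 487/1500*1/10 + 2647/6000*2/5 + 281/1200*1/5 = 7673/30000
d_4 = (A=19561/60000, B=25093/60000, C=7673/30000)

Answer: 19561/60000 25093/60000 7673/30000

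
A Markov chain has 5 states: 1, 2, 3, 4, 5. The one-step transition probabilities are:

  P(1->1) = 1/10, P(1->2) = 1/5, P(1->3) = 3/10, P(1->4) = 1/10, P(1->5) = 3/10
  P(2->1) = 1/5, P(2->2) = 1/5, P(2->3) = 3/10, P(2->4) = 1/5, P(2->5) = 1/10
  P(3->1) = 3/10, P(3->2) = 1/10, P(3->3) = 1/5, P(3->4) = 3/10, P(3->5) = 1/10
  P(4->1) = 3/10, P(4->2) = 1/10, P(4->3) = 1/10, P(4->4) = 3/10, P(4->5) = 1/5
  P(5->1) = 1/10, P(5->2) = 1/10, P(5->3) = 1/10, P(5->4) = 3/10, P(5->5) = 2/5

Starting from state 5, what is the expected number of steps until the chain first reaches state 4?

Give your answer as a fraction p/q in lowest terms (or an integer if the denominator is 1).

Let h_i = expected steps to first reach 4 from state i.
Boundary: h_4 = 0.
First-step equations for the other states:
  h_1 = 1 + 1/10*h_1 + 1/5*h_2 + 3/10*h_3 + 1/10*h_4 + 3/10*h_5
  h_2 = 1 + 1/5*h_1 + 1/5*h_2 + 3/10*h_3 + 1/5*h_4 + 1/10*h_5
  h_3 = 1 + 3/10*h_1 + 1/10*h_2 + 1/5*h_3 + 3/10*h_4 + 1/10*h_5
  h_5 = 1 + 1/10*h_1 + 1/10*h_2 + 1/10*h_3 + 3/10*h_4 + 2/5*h_5

Substituting h_4 = 0 and rearranging gives the linear system (I - Q) h = 1:
  [9/10, -1/5, -3/10, -3/10] . (h_1, h_2, h_3, h_5) = 1
  [-1/5, 4/5, -3/10, -1/10] . (h_1, h_2, h_3, h_5) = 1
  [-3/10, -1/10, 4/5, -1/10] . (h_1, h_2, h_3, h_5) = 1
  [-1/10, -1/10, -1/10, 3/5] . (h_1, h_2, h_3, h_5) = 1

Solving yields:
  h_1 = 4660/981
  h_2 = 485/109
  h_3 = 3995/981
  h_5 = 3805/981

Starting state is 5, so the expected hitting time is h_5 = 3805/981.

Answer: 3805/981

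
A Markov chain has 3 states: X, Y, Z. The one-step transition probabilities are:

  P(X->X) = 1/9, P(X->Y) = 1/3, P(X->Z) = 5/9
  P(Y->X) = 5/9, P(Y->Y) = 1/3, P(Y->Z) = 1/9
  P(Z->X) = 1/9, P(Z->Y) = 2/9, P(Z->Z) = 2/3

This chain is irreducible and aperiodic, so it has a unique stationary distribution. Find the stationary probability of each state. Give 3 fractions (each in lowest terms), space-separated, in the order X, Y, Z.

The stationary distribution satisfies pi = pi * P, i.e.:
  pi_X = 1/9*pi_X + 5/9*pi_Y + 1/9*pi_Z
  pi_Y = 1/3*pi_X + 1/3*pi_Y + 2/9*pi_Z
  pi_Z = 5/9*pi_X + 1/9*pi_Y + 2/3*pi_Z
with normalization: pi_X + pi_Y + pi_Z = 1.

Using the first 2 balance equations plus normalization, the linear system A*pi = b is:
  [-8/9, 5/9, 1/9] . pi = 0
  [1/3, -2/3, 2/9] . pi = 0
  [1, 1, 1] . pi = 1

Solving yields:
  pi_X = 4/17
  pi_Y = 19/68
  pi_Z = 33/68

Verification (pi * P):
  4/17*1/9 + 19/68*5/9 + 33/68*1/9 = 4/17 = pi_X  (ok)
  4/17*1/3 + 19/68*1/3 + 33/68*2/9 = 19/68 = pi_Y  (ok)
  4/17*5/9 + 19/68*1/9 + 33/68*2/3 = 33/68 = pi_Z  (ok)

Answer: 4/17 19/68 33/68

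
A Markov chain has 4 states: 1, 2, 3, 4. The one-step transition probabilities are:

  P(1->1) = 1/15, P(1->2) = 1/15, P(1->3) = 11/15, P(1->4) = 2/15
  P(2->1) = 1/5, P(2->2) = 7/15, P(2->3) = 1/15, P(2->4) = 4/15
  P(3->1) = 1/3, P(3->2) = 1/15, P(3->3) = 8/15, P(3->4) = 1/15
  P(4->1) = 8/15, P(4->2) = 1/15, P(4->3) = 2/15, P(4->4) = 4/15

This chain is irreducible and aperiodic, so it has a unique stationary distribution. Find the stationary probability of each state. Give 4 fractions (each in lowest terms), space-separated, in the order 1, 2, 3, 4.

Answer: 184/675 1/9 977/2025 271/2025

Derivation:
The stationary distribution satisfies pi = pi * P, i.e.:
  pi_1 = 1/15*pi_1 + 1/5*pi_2 + 1/3*pi_3 + 8/15*pi_4
  pi_2 = 1/15*pi_1 + 7/15*pi_2 + 1/15*pi_3 + 1/15*pi_4
  pi_3 = 11/15*pi_1 + 1/15*pi_2 + 8/15*pi_3 + 2/15*pi_4
  pi_4 = 2/15*pi_1 + 4/15*pi_2 + 1/15*pi_3 + 4/15*pi_4
with normalization: pi_1 + pi_2 + pi_3 + pi_4 = 1.

Using the first 3 balance equations plus normalization, the linear system A*pi = b is:
  [-14/15, 1/5, 1/3, 8/15] . pi = 0
  [1/15, -8/15, 1/15, 1/15] . pi = 0
  [11/15, 1/15, -7/15, 2/15] . pi = 0
  [1, 1, 1, 1] . pi = 1

Solving yields:
  pi_1 = 184/675
  pi_2 = 1/9
  pi_3 = 977/2025
  pi_4 = 271/2025

Verification (pi * P):
  184/675*1/15 + 1/9*1/5 + 977/2025*1/3 + 271/2025*8/15 = 184/675 = pi_1  (ok)
  184/675*1/15 + 1/9*7/15 + 977/2025*1/15 + 271/2025*1/15 = 1/9 = pi_2  (ok)
  184/675*11/15 + 1/9*1/15 + 977/2025*8/15 + 271/2025*2/15 = 977/2025 = pi_3  (ok)
  184/675*2/15 + 1/9*4/15 + 977/2025*1/15 + 271/2025*4/15 = 271/2025 = pi_4  (ok)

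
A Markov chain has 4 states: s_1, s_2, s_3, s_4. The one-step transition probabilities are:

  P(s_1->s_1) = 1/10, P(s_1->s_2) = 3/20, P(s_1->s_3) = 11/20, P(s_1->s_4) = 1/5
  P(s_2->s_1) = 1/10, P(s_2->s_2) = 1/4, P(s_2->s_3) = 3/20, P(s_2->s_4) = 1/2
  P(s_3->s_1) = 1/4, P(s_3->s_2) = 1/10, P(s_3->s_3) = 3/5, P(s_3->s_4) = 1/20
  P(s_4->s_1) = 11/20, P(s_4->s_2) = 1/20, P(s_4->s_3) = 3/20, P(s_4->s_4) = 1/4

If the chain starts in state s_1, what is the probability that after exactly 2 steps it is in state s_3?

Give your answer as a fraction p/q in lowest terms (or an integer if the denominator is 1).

Computing P^2 by repeated multiplication:
P^1 =
  s_1: [1/10, 3/20, 11/20, 1/5]
  s_2: [1/10, 1/4, 3/20, 1/2]
  s_3: [1/4, 1/10, 3/5, 1/20]
  s_4: [11/20, 1/20, 3/20, 1/4]
P^2 =
  s_1: [109/400, 47/400, 7/16, 69/400]
  s_2: [139/400, 47/400, 103/400, 111/400]
  s_3: [17/80, 1/8, 13/25, 57/400]
  s_4: [47/200, 49/400, 7/16, 41/200]

(P^2)[s_1 -> s_3] = 7/16

Answer: 7/16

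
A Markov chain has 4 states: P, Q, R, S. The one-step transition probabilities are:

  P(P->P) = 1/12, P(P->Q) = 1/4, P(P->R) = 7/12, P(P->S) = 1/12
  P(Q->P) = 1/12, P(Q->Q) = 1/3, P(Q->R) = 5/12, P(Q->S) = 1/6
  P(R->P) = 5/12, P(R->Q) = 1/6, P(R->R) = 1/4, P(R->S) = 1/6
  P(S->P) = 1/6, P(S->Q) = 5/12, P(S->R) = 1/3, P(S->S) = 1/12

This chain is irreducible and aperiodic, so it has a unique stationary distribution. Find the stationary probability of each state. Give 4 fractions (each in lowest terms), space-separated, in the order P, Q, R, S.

The stationary distribution satisfies pi = pi * P, i.e.:
  pi_P = 1/12*pi_P + 1/12*pi_Q + 5/12*pi_R + 1/6*pi_S
  pi_Q = 1/4*pi_P + 1/3*pi_Q + 1/6*pi_R + 5/12*pi_S
  pi_R = 7/12*pi_P + 5/12*pi_Q + 1/4*pi_R + 1/3*pi_S
  pi_S = 1/12*pi_P + 1/6*pi_Q + 1/6*pi_R + 1/12*pi_S
with normalization: pi_P + pi_Q + pi_R + pi_S = 1.

Using the first 3 balance equations plus normalization, the linear system A*pi = b is:
  [-11/12, 1/12, 5/12, 1/6] . pi = 0
  [1/4, -2/3, 1/6, 5/12] . pi = 0
  [7/12, 5/12, -3/4, 1/3] . pi = 0
  [1, 1, 1, 1] . pi = 1

Solving yields:
  pi_P = 21/95
  pi_Q = 5/19
  pi_R = 36/95
  pi_S = 13/95

Verification (pi * P):
  21/95*1/12 + 5/19*1/12 + 36/95*5/12 + 13/95*1/6 = 21/95 = pi_P  (ok)
  21/95*1/4 + 5/19*1/3 + 36/95*1/6 + 13/95*5/12 = 5/19 = pi_Q  (ok)
  21/95*7/12 + 5/19*5/12 + 36/95*1/4 + 13/95*1/3 = 36/95 = pi_R  (ok)
  21/95*1/12 + 5/19*1/6 + 36/95*1/6 + 13/95*1/12 = 13/95 = pi_S  (ok)

Answer: 21/95 5/19 36/95 13/95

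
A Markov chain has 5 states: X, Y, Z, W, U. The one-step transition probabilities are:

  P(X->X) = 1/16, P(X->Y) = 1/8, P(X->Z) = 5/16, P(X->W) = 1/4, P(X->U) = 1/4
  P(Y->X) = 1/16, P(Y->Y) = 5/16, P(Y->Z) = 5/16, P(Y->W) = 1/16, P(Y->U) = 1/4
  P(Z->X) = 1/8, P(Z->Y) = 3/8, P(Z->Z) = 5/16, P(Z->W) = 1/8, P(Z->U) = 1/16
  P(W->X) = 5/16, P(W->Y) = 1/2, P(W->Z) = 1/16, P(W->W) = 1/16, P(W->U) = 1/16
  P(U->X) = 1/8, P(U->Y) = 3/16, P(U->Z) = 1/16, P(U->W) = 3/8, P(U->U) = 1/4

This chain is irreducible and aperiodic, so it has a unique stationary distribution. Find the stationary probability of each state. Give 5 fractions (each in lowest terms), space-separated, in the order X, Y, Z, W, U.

The stationary distribution satisfies pi = pi * P, i.e.:
  pi_X = 1/16*pi_X + 1/16*pi_Y + 1/8*pi_Z + 5/16*pi_W + 1/8*pi_U
  pi_Y = 1/8*pi_X + 5/16*pi_Y + 3/8*pi_Z + 1/2*pi_W + 3/16*pi_U
  pi_Z = 5/16*pi_X + 5/16*pi_Y + 5/16*pi_Z + 1/16*pi_W + 1/16*pi_U
  pi_W = 1/4*pi_X + 1/16*pi_Y + 1/8*pi_Z + 1/16*pi_W + 3/8*pi_U
  pi_U = 1/4*pi_X + 1/4*pi_Y + 1/16*pi_Z + 1/16*pi_W + 1/4*pi_U
with normalization: pi_X + pi_Y + pi_Z + pi_W + pi_U = 1.

Using the first 4 balance equations plus normalization, the linear system A*pi = b is:
  [-15/16, 1/16, 1/8, 5/16, 1/8] . pi = 0
  [1/8, -11/16, 3/8, 1/2, 3/16] . pi = 0
  [5/16, 5/16, -11/16, 1/16, 1/16] . pi = 0
  [1/4, 1/16, 1/8, -15/16, 3/8] . pi = 0
  [1, 1, 1, 1, 1] . pi = 1

Solving yields:
  pi_X = 1008/7939
  pi_Y = 19693/63512
  pi_Z = 14545/63512
  pi_W = 9919/63512
  pi_U = 11291/63512

Verification (pi * P):
  1008/7939*1/16 + 19693/63512*1/16 + 14545/63512*1/8 + 9919/63512*5/16 + 11291/63512*1/8 = 1008/7939 = pi_X  (ok)
  1008/7939*1/8 + 19693/63512*5/16 + 14545/63512*3/8 + 9919/63512*1/2 + 11291/63512*3/16 = 19693/63512 = pi_Y  (ok)
  1008/7939*5/16 + 19693/63512*5/16 + 14545/63512*5/16 + 9919/63512*1/16 + 11291/63512*1/16 = 14545/63512 = pi_Z  (ok)
  1008/7939*1/4 + 19693/63512*1/16 + 14545/63512*1/8 + 9919/63512*1/16 + 11291/63512*3/8 = 9919/63512 = pi_W  (ok)
  1008/7939*1/4 + 19693/63512*1/4 + 14545/63512*1/16 + 9919/63512*1/16 + 11291/63512*1/4 = 11291/63512 = pi_U  (ok)

Answer: 1008/7939 19693/63512 14545/63512 9919/63512 11291/63512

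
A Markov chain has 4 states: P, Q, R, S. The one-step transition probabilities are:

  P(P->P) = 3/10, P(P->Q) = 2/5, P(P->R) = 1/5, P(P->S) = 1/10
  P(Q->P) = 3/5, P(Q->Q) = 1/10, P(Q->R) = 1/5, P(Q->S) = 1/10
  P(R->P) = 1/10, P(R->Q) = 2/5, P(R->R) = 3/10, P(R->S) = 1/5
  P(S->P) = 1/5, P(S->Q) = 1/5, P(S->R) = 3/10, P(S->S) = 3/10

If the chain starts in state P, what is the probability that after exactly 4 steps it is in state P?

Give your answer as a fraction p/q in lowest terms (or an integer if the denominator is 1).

Computing P^4 by repeated multiplication:
P^1 =
  P: [3/10, 2/5, 1/5, 1/10]
  Q: [3/5, 1/10, 1/5, 1/10]
  R: [1/10, 2/5, 3/10, 1/5]
  S: [1/5, 1/5, 3/10, 3/10]
P^2 =
  P: [37/100, 13/50, 23/100, 7/50]
  Q: [7/25, 7/20, 23/100, 7/50]
  R: [17/50, 6/25, 1/4, 17/100]
  S: [27/100, 7/25, 13/50, 19/100]
P^3 =
  P: [159/500, 147/500, 237/1000, 151/1000]
  Q: [69/200, 267/1000, 237/1000, 151/1000]
  R: [61/200, 147/500, 121/500, 159/1000]
  S: [313/1000, 139/500, 49/200, 41/250]
P^4 =
  P: [3257/10000, 176/625, 597/2500, 1539/10000]
  Q: [397/1250, 2897/10000, 597/2500, 1539/10000]
  R: [3239/10000, 7/25, 2401/10000, 39/250]
  S: [159/500, 1419/5000, 2409/10000, 1573/10000]

(P^4)[P -> P] = 3257/10000

Answer: 3257/10000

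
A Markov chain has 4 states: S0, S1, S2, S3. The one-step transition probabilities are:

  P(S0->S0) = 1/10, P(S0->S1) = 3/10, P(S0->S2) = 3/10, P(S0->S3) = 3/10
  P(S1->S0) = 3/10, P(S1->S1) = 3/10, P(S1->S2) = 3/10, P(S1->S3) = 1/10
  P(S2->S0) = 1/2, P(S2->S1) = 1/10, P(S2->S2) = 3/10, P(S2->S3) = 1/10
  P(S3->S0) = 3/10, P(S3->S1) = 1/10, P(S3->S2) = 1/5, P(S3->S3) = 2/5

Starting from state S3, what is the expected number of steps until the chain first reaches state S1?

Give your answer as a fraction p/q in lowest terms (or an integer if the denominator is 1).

Answer: 265/42

Derivation:
Let h_i = expected steps to first reach S1 from state i.
Boundary: h_S1 = 0.
First-step equations for the other states:
  h_S0 = 1 + 1/10*h_S0 + 3/10*h_S1 + 3/10*h_S2 + 3/10*h_S3
  h_S2 = 1 + 1/2*h_S0 + 1/10*h_S1 + 3/10*h_S2 + 1/10*h_S3
  h_S3 = 1 + 3/10*h_S0 + 1/10*h_S1 + 1/5*h_S2 + 2/5*h_S3

Substituting h_S1 = 0 and rearranging gives the linear system (I - Q) h = 1:
  [9/10, -3/10, -3/10] . (h_S0, h_S2, h_S3) = 1
  [-1/2, 7/10, -1/10] . (h_S0, h_S2, h_S3) = 1
  [-3/10, -1/5, 3/5] . (h_S0, h_S2, h_S3) = 1

Solving yields:
  h_S0 = 110/21
  h_S2 = 85/14
  h_S3 = 265/42

Starting state is S3, so the expected hitting time is h_S3 = 265/42.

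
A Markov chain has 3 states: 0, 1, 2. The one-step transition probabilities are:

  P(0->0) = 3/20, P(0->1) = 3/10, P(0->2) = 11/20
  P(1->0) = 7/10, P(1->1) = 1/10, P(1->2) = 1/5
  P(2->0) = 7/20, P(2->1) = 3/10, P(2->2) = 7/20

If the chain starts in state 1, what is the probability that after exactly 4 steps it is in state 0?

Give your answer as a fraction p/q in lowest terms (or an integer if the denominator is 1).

Answer: 889/2500

Derivation:
Computing P^4 by repeated multiplication:
P^1 =
  0: [3/20, 3/10, 11/20]
  1: [7/10, 1/10, 1/5]
  2: [7/20, 3/10, 7/20]
P^2 =
  0: [17/40, 6/25, 67/200]
  1: [49/200, 7/25, 19/40]
  2: [77/200, 6/25, 3/8]
P^3 =
  0: [349/1000, 63/250, 399/1000]
  1: [399/1000, 61/250, 357/1000]
  2: [357/1000, 63/250, 391/1000]
P^4 =
  0: [921/2500, 156/625, 191/500]
  1: [889/2500, 157/625, 983/2500]
  2: [917/2500, 156/625, 959/2500]

(P^4)[1 -> 0] = 889/2500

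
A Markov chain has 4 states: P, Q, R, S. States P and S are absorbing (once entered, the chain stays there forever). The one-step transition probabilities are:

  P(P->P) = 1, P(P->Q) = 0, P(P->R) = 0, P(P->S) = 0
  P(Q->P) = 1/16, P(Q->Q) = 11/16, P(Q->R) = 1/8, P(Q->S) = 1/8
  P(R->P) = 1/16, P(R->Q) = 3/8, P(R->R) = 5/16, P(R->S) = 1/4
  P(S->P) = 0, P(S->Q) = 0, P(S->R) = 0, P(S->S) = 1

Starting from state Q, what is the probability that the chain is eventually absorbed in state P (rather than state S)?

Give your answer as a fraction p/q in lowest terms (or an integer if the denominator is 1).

Let a_i = P(absorbed in P | start in state i).
Boundary conditions: a_P = 1, a_S = 0.
For each transient state i, a_i = sum_j P(i->j) * a_j:
  a_Q = 1/16*a_P + 11/16*a_Q + 1/8*a_R + 1/8*a_S
  a_R = 1/16*a_P + 3/8*a_Q + 5/16*a_R + 1/4*a_S

Substituting a_P = 1 and a_S = 0, rearrange to (I - Q) a = r where r[i] = P(i -> P):
  [5/16, -1/8] . (a_Q, a_R) = 1/16
  [-3/8, 11/16] . (a_Q, a_R) = 1/16

Solving yields:
  a_Q = 13/43
  a_R = 11/43

Starting state is Q, so the absorption probability is a_Q = 13/43.

Answer: 13/43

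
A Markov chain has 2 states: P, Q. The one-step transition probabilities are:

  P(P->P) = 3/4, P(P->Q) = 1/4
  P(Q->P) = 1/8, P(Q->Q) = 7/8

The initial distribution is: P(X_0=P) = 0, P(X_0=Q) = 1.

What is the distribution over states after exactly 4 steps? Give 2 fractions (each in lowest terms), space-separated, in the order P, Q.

Propagating the distribution step by step (d_{t+1} = d_t * P):
d_0 = (P=0, Q=1)
  d_1[P] = 0*3/4 + 1*1/8 = 1/8
  d_1[Q] = 0*1/4 + 1*7/8 = 7/8
d_1 = (P=1/8, Q=7/8)
  d_2[P] = 1/8*3/4 + 7/8*1/8 = 13/64
  d_2[Q] = 1/8*1/4 + 7/8*7/8 = 51/64
d_2 = (P=13/64, Q=51/64)
  d_3[P] = 13/64*3/4 + 51/64*1/8 = 129/512
  d_3[Q] = 13/64*1/4 + 51/64*7/8 = 383/512
d_3 = (P=129/512, Q=383/512)
  d_4[P] = 129/512*3/4 + 383/512*1/8 = 1157/4096
  d_4[Q] = 129/512*1/4 + 383/512*7/8 = 2939/4096
d_4 = (P=1157/4096, Q=2939/4096)

Answer: 1157/4096 2939/4096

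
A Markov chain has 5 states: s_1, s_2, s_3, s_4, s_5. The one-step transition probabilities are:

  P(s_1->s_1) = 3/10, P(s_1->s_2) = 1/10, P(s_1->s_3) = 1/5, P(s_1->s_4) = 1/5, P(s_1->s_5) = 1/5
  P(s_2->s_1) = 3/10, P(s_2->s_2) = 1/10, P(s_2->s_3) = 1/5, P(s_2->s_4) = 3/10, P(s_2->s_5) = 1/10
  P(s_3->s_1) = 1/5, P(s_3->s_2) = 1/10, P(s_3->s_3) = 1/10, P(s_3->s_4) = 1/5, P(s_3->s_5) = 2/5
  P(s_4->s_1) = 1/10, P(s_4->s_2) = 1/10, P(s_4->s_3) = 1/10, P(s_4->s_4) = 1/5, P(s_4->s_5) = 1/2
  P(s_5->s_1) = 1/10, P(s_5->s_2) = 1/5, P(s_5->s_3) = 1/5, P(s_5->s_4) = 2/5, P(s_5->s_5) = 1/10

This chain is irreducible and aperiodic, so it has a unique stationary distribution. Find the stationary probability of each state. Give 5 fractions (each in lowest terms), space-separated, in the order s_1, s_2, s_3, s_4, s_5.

Answer: 680/3853 490/3853 607/3853 1029/3853 1047/3853

Derivation:
The stationary distribution satisfies pi = pi * P, i.e.:
  pi_s_1 = 3/10*pi_s_1 + 3/10*pi_s_2 + 1/5*pi_s_3 + 1/10*pi_s_4 + 1/10*pi_s_5
  pi_s_2 = 1/10*pi_s_1 + 1/10*pi_s_2 + 1/10*pi_s_3 + 1/10*pi_s_4 + 1/5*pi_s_5
  pi_s_3 = 1/5*pi_s_1 + 1/5*pi_s_2 + 1/10*pi_s_3 + 1/10*pi_s_4 + 1/5*pi_s_5
  pi_s_4 = 1/5*pi_s_1 + 3/10*pi_s_2 + 1/5*pi_s_3 + 1/5*pi_s_4 + 2/5*pi_s_5
  pi_s_5 = 1/5*pi_s_1 + 1/10*pi_s_2 + 2/5*pi_s_3 + 1/2*pi_s_4 + 1/10*pi_s_5
with normalization: pi_s_1 + pi_s_2 + pi_s_3 + pi_s_4 + pi_s_5 = 1.

Using the first 4 balance equations plus normalization, the linear system A*pi = b is:
  [-7/10, 3/10, 1/5, 1/10, 1/10] . pi = 0
  [1/10, -9/10, 1/10, 1/10, 1/5] . pi = 0
  [1/5, 1/5, -9/10, 1/10, 1/5] . pi = 0
  [1/5, 3/10, 1/5, -4/5, 2/5] . pi = 0
  [1, 1, 1, 1, 1] . pi = 1

Solving yields:
  pi_s_1 = 680/3853
  pi_s_2 = 490/3853
  pi_s_3 = 607/3853
  pi_s_4 = 1029/3853
  pi_s_5 = 1047/3853

Verification (pi * P):
  680/3853*3/10 + 490/3853*3/10 + 607/3853*1/5 + 1029/3853*1/10 + 1047/3853*1/10 = 680/3853 = pi_s_1  (ok)
  680/3853*1/10 + 490/3853*1/10 + 607/3853*1/10 + 1029/3853*1/10 + 1047/3853*1/5 = 490/3853 = pi_s_2  (ok)
  680/3853*1/5 + 490/3853*1/5 + 607/3853*1/10 + 1029/3853*1/10 + 1047/3853*1/5 = 607/3853 = pi_s_3  (ok)
  680/3853*1/5 + 490/3853*3/10 + 607/3853*1/5 + 1029/3853*1/5 + 1047/3853*2/5 = 1029/3853 = pi_s_4  (ok)
  680/3853*1/5 + 490/3853*1/10 + 607/3853*2/5 + 1029/3853*1/2 + 1047/3853*1/10 = 1047/3853 = pi_s_5  (ok)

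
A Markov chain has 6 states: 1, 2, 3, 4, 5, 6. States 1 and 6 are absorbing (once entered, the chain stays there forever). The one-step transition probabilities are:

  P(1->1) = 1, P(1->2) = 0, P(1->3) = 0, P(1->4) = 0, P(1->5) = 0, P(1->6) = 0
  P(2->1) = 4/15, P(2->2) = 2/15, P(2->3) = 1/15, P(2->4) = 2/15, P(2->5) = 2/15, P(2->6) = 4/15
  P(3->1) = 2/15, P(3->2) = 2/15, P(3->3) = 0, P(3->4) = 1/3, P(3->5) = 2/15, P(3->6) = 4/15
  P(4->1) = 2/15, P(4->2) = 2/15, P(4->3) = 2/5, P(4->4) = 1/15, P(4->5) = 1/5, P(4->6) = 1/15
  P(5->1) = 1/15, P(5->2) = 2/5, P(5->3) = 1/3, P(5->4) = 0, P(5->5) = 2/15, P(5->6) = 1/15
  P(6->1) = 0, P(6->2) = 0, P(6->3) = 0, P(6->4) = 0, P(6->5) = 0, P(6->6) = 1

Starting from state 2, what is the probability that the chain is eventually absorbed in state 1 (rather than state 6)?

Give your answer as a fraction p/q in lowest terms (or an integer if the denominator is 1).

Answer: 11003/22537

Derivation:
Let a_i = P(absorbed in 1 | start in state i).
Boundary conditions: a_1 = 1, a_6 = 0.
For each transient state i, a_i = sum_j P(i->j) * a_j:
  a_2 = 4/15*a_1 + 2/15*a_2 + 1/15*a_3 + 2/15*a_4 + 2/15*a_5 + 4/15*a_6
  a_3 = 2/15*a_1 + 2/15*a_2 + 0*a_3 + 1/3*a_4 + 2/15*a_5 + 4/15*a_6
  a_4 = 2/15*a_1 + 2/15*a_2 + 2/5*a_3 + 1/15*a_4 + 1/5*a_5 + 1/15*a_6
  a_5 = 1/15*a_1 + 2/5*a_2 + 1/3*a_3 + 0*a_4 + 2/15*a_5 + 1/15*a_6

Substituting a_1 = 1 and a_6 = 0, rearrange to (I - Q) a = r where r[i] = P(i -> 1):
  [13/15, -1/15, -2/15, -2/15] . (a_2, a_3, a_4, a_5) = 4/15
  [-2/15, 1, -1/3, -2/15] . (a_2, a_3, a_4, a_5) = 2/15
  [-2/15, -2/5, 14/15, -1/5] . (a_2, a_3, a_4, a_5) = 2/15
  [-2/5, -1/3, 0, 13/15] . (a_2, a_3, a_4, a_5) = 1/15

Solving yields:
  a_2 = 11003/22537
  a_3 = 9589/22537
  a_4 = 11151/22537
  a_5 = 10500/22537

Starting state is 2, so the absorption probability is a_2 = 11003/22537.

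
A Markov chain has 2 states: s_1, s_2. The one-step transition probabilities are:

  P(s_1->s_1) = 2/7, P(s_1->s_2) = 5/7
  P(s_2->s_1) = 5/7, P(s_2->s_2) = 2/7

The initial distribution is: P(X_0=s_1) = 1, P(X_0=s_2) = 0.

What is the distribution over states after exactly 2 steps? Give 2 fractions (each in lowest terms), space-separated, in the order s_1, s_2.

Answer: 29/49 20/49

Derivation:
Propagating the distribution step by step (d_{t+1} = d_t * P):
d_0 = (s_1=1, s_2=0)
  d_1[s_1] = 1*2/7 + 0*5/7 = 2/7
  d_1[s_2] = 1*5/7 + 0*2/7 = 5/7
d_1 = (s_1=2/7, s_2=5/7)
  d_2[s_1] = 2/7*2/7 + 5/7*5/7 = 29/49
  d_2[s_2] = 2/7*5/7 + 5/7*2/7 = 20/49
d_2 = (s_1=29/49, s_2=20/49)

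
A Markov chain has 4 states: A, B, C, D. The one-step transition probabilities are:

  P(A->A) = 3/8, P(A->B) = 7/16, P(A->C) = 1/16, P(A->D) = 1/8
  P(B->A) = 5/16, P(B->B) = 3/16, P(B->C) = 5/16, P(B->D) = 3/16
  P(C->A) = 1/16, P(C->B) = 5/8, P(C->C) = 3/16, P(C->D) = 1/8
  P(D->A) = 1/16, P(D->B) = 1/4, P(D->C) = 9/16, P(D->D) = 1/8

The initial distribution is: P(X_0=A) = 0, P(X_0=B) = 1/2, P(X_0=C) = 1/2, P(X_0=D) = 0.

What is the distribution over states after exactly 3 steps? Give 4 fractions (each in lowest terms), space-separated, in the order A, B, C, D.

Propagating the distribution step by step (d_{t+1} = d_t * P):
d_0 = (A=0, B=1/2, C=1/2, D=0)
  d_1[A] = 0*3/8 + 1/2*5/16 + 1/2*1/16 + 0*1/16 = 3/16
  d_1[B] = 0*7/16 + 1/2*3/16 + 1/2*5/8 + 0*1/4 = 13/32
  d_1[C] = 0*1/16 + 1/2*5/16 + 1/2*3/16 + 0*9/16 = 1/4
  d_1[D] = 0*1/8 + 1/2*3/16 + 1/2*1/8 + 0*1/8 = 5/32
d_1 = (A=3/16, B=13/32, C=1/4, D=5/32)
  d_2[A] = 3/16*3/8 + 13/32*5/16 + 1/4*1/16 + 5/32*1/16 = 57/256
  d_2[B] = 3/16*7/16 + 13/32*3/16 + 1/4*5/8 + 5/32*1/4 = 181/512
  d_2[C] = 3/16*1/16 + 13/32*5/16 + 1/4*3/16 + 5/32*9/16 = 35/128
  d_2[D] = 3/16*1/8 + 13/32*3/16 + 1/4*1/8 + 5/32*1/8 = 77/512
d_2 = (A=57/256, B=181/512, C=35/128, D=77/512)
  d_3[A] = 57/256*3/8 + 181/512*5/16 + 35/128*1/16 + 77/512*1/16 = 903/4096
  d_3[B] = 57/256*7/16 + 181/512*3/16 + 35/128*5/8 + 77/512*1/4 = 3049/8192
  d_3[C] = 57/256*1/16 + 181/512*5/16 + 35/128*3/16 + 77/512*9/16 = 533/2048
  d_3[D] = 57/256*1/8 + 181/512*3/16 + 35/128*1/8 + 77/512*1/8 = 1205/8192
d_3 = (A=903/4096, B=3049/8192, C=533/2048, D=1205/8192)

Answer: 903/4096 3049/8192 533/2048 1205/8192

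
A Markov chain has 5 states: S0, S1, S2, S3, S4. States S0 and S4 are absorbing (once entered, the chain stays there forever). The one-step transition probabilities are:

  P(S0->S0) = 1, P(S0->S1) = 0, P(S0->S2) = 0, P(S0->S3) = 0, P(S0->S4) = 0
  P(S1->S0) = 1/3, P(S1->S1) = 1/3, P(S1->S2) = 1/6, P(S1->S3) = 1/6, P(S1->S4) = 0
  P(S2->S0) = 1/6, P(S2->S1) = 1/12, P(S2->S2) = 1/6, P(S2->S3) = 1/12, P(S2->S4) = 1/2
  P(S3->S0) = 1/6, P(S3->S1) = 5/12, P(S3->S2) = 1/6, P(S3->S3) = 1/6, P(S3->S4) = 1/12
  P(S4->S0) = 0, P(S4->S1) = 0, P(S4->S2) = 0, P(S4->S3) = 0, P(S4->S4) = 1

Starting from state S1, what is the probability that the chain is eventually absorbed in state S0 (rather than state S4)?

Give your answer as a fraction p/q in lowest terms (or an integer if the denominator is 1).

Answer: 242/325

Derivation:
Let a_i = P(absorbed in S0 | start in state i).
Boundary conditions: a_S0 = 1, a_S4 = 0.
For each transient state i, a_i = sum_j P(i->j) * a_j:
  a_S1 = 1/3*a_S0 + 1/3*a_S1 + 1/6*a_S2 + 1/6*a_S3 + 0*a_S4
  a_S2 = 1/6*a_S0 + 1/12*a_S1 + 1/6*a_S2 + 1/12*a_S3 + 1/2*a_S4
  a_S3 = 1/6*a_S0 + 5/12*a_S1 + 1/6*a_S2 + 1/6*a_S3 + 1/12*a_S4

Substituting a_S0 = 1 and a_S4 = 0, rearrange to (I - Q) a = r where r[i] = P(i -> S0):
  [2/3, -1/6, -1/6] . (a_S1, a_S2, a_S3) = 1/3
  [-1/12, 5/6, -1/12] . (a_S1, a_S2, a_S3) = 1/6
  [-5/12, -1/6, 5/6] . (a_S1, a_S2, a_S3) = 1/6

Solving yields:
  a_S1 = 242/325
  a_S2 = 22/65
  a_S3 = 16/25

Starting state is S1, so the absorption probability is a_S1 = 242/325.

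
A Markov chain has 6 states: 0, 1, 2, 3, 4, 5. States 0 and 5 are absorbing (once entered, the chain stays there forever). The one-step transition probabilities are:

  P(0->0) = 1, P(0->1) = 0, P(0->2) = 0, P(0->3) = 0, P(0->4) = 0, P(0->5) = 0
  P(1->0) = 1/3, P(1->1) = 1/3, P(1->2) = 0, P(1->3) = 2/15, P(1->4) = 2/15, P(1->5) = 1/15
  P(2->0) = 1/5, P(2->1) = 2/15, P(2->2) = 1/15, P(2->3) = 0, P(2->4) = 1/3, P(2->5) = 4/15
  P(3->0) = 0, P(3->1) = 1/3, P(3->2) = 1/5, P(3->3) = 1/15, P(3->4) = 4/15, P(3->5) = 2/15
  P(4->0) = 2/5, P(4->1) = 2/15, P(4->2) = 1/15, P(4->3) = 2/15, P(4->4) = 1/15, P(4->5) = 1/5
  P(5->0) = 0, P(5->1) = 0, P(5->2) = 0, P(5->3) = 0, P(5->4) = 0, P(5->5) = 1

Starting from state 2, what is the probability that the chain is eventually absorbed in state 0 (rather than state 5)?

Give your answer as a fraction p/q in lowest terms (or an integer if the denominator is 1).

Answer: 6053/10899

Derivation:
Let a_i = P(absorbed in 0 | start in state i).
Boundary conditions: a_0 = 1, a_5 = 0.
For each transient state i, a_i = sum_j P(i->j) * a_j:
  a_1 = 1/3*a_0 + 1/3*a_1 + 0*a_2 + 2/15*a_3 + 2/15*a_4 + 1/15*a_5
  a_2 = 1/5*a_0 + 2/15*a_1 + 1/15*a_2 + 0*a_3 + 1/3*a_4 + 4/15*a_5
  a_3 = 0*a_0 + 1/3*a_1 + 1/5*a_2 + 1/15*a_3 + 4/15*a_4 + 2/15*a_5
  a_4 = 2/5*a_0 + 2/15*a_1 + 1/15*a_2 + 2/15*a_3 + 1/15*a_4 + 1/5*a_5

Substituting a_0 = 1 and a_5 = 0, rearrange to (I - Q) a = r where r[i] = P(i -> 0):
  [2/3, 0, -2/15, -2/15] . (a_1, a_2, a_3, a_4) = 1/3
  [-2/15, 14/15, 0, -1/3] . (a_1, a_2, a_3, a_4) = 1/5
  [-1/3, -1/5, 14/15, -4/15] . (a_1, a_2, a_3, a_4) = 0
  [-2/15, -1/15, -2/15, 14/15] . (a_1, a_2, a_3, a_4) = 2/5

Solving yields:
  a_1 = 2710/3633
  a_2 = 6053/10899
  a_3 = 12491/21798
  a_4 = 7157/10899

Starting state is 2, so the absorption probability is a_2 = 6053/10899.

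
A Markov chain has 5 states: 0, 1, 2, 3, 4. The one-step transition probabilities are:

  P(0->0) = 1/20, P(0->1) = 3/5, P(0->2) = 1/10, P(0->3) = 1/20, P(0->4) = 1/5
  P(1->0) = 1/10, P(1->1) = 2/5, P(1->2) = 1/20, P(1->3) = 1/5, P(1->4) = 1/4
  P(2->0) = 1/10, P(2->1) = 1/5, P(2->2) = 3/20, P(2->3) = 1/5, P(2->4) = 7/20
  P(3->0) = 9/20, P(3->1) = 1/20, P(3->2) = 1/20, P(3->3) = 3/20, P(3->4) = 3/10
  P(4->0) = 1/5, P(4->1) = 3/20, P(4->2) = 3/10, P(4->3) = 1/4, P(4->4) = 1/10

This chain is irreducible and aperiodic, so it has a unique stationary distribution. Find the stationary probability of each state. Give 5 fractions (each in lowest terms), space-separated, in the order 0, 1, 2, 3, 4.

The stationary distribution satisfies pi = pi * P, i.e.:
  pi_0 = 1/20*pi_0 + 1/10*pi_1 + 1/10*pi_2 + 9/20*pi_3 + 1/5*pi_4
  pi_1 = 3/5*pi_0 + 2/5*pi_1 + 1/5*pi_2 + 1/20*pi_3 + 3/20*pi_4
  pi_2 = 1/10*pi_0 + 1/20*pi_1 + 3/20*pi_2 + 1/20*pi_3 + 3/10*pi_4
  pi_3 = 1/20*pi_0 + 1/5*pi_1 + 1/5*pi_2 + 3/20*pi_3 + 1/4*pi_4
  pi_4 = 1/5*pi_0 + 1/4*pi_1 + 7/20*pi_2 + 3/10*pi_3 + 1/10*pi_4
with normalization: pi_0 + pi_1 + pi_2 + pi_3 + pi_4 = 1.

Using the first 4 balance equations plus normalization, the linear system A*pi = b is:
  [-19/20, 1/10, 1/10, 9/20, 1/5] . pi = 0
  [3/5, -3/5, 1/5, 1/20, 3/20] . pi = 0
  [1/10, 1/20, -17/20, 1/20, 3/10] . pi = 0
  [1/20, 1/5, 1/5, -17/20, 1/4] . pi = 0
  [1, 1, 1, 1, 1] . pi = 1

Solving yields:
  pi_0 = 16448/93581
  pi_1 = 54379/187162
  pi_2 = 24111/187162
  pi_3 = 16494/93581
  pi_4 = 21394/93581

Verification (pi * P):
  16448/93581*1/20 + 54379/187162*1/10 + 24111/187162*1/10 + 16494/93581*9/20 + 21394/93581*1/5 = 16448/93581 = pi_0  (ok)
  16448/93581*3/5 + 54379/187162*2/5 + 24111/187162*1/5 + 16494/93581*1/20 + 21394/93581*3/20 = 54379/187162 = pi_1  (ok)
  16448/93581*1/10 + 54379/187162*1/20 + 24111/187162*3/20 + 16494/93581*1/20 + 21394/93581*3/10 = 24111/187162 = pi_2  (ok)
  16448/93581*1/20 + 54379/187162*1/5 + 24111/187162*1/5 + 16494/93581*3/20 + 21394/93581*1/4 = 16494/93581 = pi_3  (ok)
  16448/93581*1/5 + 54379/187162*1/4 + 24111/187162*7/20 + 16494/93581*3/10 + 21394/93581*1/10 = 21394/93581 = pi_4  (ok)

Answer: 16448/93581 54379/187162 24111/187162 16494/93581 21394/93581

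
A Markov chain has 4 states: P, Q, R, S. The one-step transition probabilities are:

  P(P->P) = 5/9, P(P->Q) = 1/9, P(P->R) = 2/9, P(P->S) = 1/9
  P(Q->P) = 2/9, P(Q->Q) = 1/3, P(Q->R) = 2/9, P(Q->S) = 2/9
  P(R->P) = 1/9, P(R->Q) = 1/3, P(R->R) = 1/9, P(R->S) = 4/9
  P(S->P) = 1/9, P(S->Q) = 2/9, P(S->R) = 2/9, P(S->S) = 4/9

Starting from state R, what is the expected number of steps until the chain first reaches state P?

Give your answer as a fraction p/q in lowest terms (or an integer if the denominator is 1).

Answer: 237/34

Derivation:
Let h_i = expected steps to first reach P from state i.
Boundary: h_P = 0.
First-step equations for the other states:
  h_Q = 1 + 2/9*h_P + 1/3*h_Q + 2/9*h_R + 2/9*h_S
  h_R = 1 + 1/9*h_P + 1/3*h_Q + 1/9*h_R + 4/9*h_S
  h_S = 1 + 1/9*h_P + 2/9*h_Q + 2/9*h_R + 4/9*h_S

Substituting h_P = 0 and rearranging gives the linear system (I - Q) h = 1:
  [2/3, -2/9, -2/9] . (h_Q, h_R, h_S) = 1
  [-1/3, 8/9, -4/9] . (h_Q, h_R, h_S) = 1
  [-2/9, -2/9, 5/9] . (h_Q, h_R, h_S) = 1

Solving yields:
  h_Q = 105/17
  h_R = 237/34
  h_S = 120/17

Starting state is R, so the expected hitting time is h_R = 237/34.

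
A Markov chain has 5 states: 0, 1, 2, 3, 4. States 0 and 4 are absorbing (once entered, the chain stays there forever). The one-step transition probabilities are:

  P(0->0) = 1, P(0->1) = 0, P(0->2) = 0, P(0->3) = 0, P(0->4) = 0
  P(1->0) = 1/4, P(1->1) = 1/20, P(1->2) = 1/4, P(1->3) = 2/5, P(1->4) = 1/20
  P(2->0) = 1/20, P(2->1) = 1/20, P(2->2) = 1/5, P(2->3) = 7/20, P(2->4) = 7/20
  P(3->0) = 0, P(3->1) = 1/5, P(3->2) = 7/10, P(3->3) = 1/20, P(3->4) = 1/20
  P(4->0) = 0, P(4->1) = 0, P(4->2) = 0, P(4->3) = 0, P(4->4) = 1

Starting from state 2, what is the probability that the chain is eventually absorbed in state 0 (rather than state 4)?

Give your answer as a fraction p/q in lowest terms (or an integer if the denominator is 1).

Let a_i = P(absorbed in 0 | start in state i).
Boundary conditions: a_0 = 1, a_4 = 0.
For each transient state i, a_i = sum_j P(i->j) * a_j:
  a_1 = 1/4*a_0 + 1/20*a_1 + 1/4*a_2 + 2/5*a_3 + 1/20*a_4
  a_2 = 1/20*a_0 + 1/20*a_1 + 1/5*a_2 + 7/20*a_3 + 7/20*a_4
  a_3 = 0*a_0 + 1/5*a_1 + 7/10*a_2 + 1/20*a_3 + 1/20*a_4

Substituting a_0 = 1 and a_4 = 0, rearrange to (I - Q) a = r where r[i] = P(i -> 0):
  [19/20, -1/4, -2/5] . (a_1, a_2, a_3) = 1/4
  [-1/20, 4/5, -7/20] . (a_1, a_2, a_3) = 1/20
  [-1/5, -7/10, 19/20] . (a_1, a_2, a_3) = 0

Solving yields:
  a_1 = 1237/3055
  a_2 = 12/65
  a_3 = 52/235

Starting state is 2, so the absorption probability is a_2 = 12/65.

Answer: 12/65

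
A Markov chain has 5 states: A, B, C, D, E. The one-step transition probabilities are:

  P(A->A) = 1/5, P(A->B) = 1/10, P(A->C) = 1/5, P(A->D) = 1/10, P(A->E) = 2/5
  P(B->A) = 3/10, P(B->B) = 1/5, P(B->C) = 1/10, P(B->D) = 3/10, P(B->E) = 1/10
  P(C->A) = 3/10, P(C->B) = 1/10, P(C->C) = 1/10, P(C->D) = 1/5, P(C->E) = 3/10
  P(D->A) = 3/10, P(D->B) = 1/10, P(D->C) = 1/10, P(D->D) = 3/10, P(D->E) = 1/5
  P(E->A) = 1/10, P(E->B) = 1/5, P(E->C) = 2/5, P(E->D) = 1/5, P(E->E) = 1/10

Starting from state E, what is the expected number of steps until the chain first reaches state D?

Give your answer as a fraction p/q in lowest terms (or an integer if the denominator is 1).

Answer: 5995/1173

Derivation:
Let h_i = expected steps to first reach D from state i.
Boundary: h_D = 0.
First-step equations for the other states:
  h_A = 1 + 1/5*h_A + 1/10*h_B + 1/5*h_C + 1/10*h_D + 2/5*h_E
  h_B = 1 + 3/10*h_A + 1/5*h_B + 1/10*h_C + 3/10*h_D + 1/10*h_E
  h_C = 1 + 3/10*h_A + 1/10*h_B + 1/10*h_C + 1/5*h_D + 3/10*h_E
  h_E = 1 + 1/10*h_A + 1/5*h_B + 2/5*h_C + 1/5*h_D + 1/10*h_E

Substituting h_D = 0 and rearranging gives the linear system (I - Q) h = 1:
  [4/5, -1/10, -1/5, -2/5] . (h_A, h_B, h_C, h_E) = 1
  [-3/10, 4/5, -1/10, -1/10] . (h_A, h_B, h_C, h_E) = 1
  [-3/10, -1/10, 9/10, -3/10] . (h_A, h_B, h_C, h_E) = 1
  [-1/10, -1/5, -2/5, 9/10] . (h_A, h_B, h_C, h_E) = 1

Solving yields:
  h_A = 6685/1173
  h_B = 1830/391
  h_C = 6140/1173
  h_E = 5995/1173

Starting state is E, so the expected hitting time is h_E = 5995/1173.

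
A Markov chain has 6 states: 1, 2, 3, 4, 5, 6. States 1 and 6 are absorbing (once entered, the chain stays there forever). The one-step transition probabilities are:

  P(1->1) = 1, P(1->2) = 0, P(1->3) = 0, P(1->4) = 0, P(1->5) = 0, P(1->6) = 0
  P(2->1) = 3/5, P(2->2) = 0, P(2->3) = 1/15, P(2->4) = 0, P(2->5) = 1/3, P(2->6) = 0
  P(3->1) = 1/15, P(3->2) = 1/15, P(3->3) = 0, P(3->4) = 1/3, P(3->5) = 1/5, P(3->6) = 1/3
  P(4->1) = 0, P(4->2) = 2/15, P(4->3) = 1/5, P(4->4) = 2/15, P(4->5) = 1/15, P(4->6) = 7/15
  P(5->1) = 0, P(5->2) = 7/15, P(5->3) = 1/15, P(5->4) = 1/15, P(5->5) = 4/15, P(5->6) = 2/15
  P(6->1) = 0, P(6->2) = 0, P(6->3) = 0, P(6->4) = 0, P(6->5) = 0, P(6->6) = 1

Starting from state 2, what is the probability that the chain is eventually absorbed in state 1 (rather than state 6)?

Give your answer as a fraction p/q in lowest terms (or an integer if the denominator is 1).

Answer: 2905/3589

Derivation:
Let a_i = P(absorbed in 1 | start in state i).
Boundary conditions: a_1 = 1, a_6 = 0.
For each transient state i, a_i = sum_j P(i->j) * a_j:
  a_2 = 3/5*a_1 + 0*a_2 + 1/15*a_3 + 0*a_4 + 1/3*a_5 + 0*a_6
  a_3 = 1/15*a_1 + 1/15*a_2 + 0*a_3 + 1/3*a_4 + 1/5*a_5 + 1/3*a_6
  a_4 = 0*a_1 + 2/15*a_2 + 1/5*a_3 + 2/15*a_4 + 1/15*a_5 + 7/15*a_6
  a_5 = 0*a_1 + 7/15*a_2 + 1/15*a_3 + 1/15*a_4 + 4/15*a_5 + 2/15*a_6

Substituting a_1 = 1 and a_6 = 0, rearrange to (I - Q) a = r where r[i] = P(i -> 1):
  [1, -1/15, 0, -1/3] . (a_2, a_3, a_4, a_5) = 3/5
  [-1/15, 1, -1/3, -1/5] . (a_2, a_3, a_4, a_5) = 1/15
  [-2/15, -1/5, 13/15, -1/15] . (a_2, a_3, a_4, a_5) = 0
  [-7/15, -1/15, -1/15, 11/15] . (a_2, a_3, a_4, a_5) = 0

Solving yields:
  a_2 = 2905/3589
  a_3 = 2253/7178
  a_4 = 863/3589
  a_5 = 4059/7178

Starting state is 2, so the absorption probability is a_2 = 2905/3589.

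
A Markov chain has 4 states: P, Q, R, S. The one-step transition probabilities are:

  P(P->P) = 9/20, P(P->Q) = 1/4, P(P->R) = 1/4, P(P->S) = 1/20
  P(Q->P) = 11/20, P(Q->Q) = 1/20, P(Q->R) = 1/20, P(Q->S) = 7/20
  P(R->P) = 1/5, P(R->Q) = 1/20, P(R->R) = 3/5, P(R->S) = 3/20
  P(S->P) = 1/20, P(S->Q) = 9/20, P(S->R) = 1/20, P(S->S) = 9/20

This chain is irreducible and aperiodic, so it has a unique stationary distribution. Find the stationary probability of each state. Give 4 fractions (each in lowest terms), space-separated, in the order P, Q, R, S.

The stationary distribution satisfies pi = pi * P, i.e.:
  pi_P = 9/20*pi_P + 11/20*pi_Q + 1/5*pi_R + 1/20*pi_S
  pi_Q = 1/4*pi_P + 1/20*pi_Q + 1/20*pi_R + 9/20*pi_S
  pi_R = 1/4*pi_P + 1/20*pi_Q + 3/5*pi_R + 1/20*pi_S
  pi_S = 1/20*pi_P + 7/20*pi_Q + 3/20*pi_R + 9/20*pi_S
with normalization: pi_P + pi_Q + pi_R + pi_S = 1.

Using the first 3 balance equations plus normalization, the linear system A*pi = b is:
  [-11/20, 11/20, 1/5, 1/20] . pi = 0
  [1/4, -19/20, 1/20, 9/20] . pi = 0
  [1/4, 1/20, -2/5, 1/20] . pi = 0
  [1, 1, 1, 1] . pi = 1

Solving yields:
  pi_P = 533/1684
  pi_Q = 86/421
  pi_R = 106/421
  pi_S = 383/1684

Verification (pi * P):
  533/1684*9/20 + 86/421*11/20 + 106/421*1/5 + 383/1684*1/20 = 533/1684 = pi_P  (ok)
  533/1684*1/4 + 86/421*1/20 + 106/421*1/20 + 383/1684*9/20 = 86/421 = pi_Q  (ok)
  533/1684*1/4 + 86/421*1/20 + 106/421*3/5 + 383/1684*1/20 = 106/421 = pi_R  (ok)
  533/1684*1/20 + 86/421*7/20 + 106/421*3/20 + 383/1684*9/20 = 383/1684 = pi_S  (ok)

Answer: 533/1684 86/421 106/421 383/1684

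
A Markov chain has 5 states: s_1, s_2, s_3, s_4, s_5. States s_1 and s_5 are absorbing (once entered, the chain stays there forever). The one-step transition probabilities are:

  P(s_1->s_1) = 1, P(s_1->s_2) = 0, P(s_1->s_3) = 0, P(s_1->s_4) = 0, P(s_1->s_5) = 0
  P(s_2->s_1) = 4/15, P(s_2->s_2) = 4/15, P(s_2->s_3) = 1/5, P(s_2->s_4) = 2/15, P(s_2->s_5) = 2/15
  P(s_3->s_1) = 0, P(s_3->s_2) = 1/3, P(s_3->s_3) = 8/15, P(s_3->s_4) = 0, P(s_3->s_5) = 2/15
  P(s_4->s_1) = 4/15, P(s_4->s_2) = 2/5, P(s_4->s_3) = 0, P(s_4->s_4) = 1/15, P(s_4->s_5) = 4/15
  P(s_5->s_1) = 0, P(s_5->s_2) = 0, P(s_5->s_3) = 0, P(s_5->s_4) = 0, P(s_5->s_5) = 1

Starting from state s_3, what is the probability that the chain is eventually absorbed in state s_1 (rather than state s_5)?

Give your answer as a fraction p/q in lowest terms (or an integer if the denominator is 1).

Answer: 20/49

Derivation:
Let a_i = P(absorbed in s_1 | start in state i).
Boundary conditions: a_s_1 = 1, a_s_5 = 0.
For each transient state i, a_i = sum_j P(i->j) * a_j:
  a_s_2 = 4/15*a_s_1 + 4/15*a_s_2 + 1/5*a_s_3 + 2/15*a_s_4 + 2/15*a_s_5
  a_s_3 = 0*a_s_1 + 1/3*a_s_2 + 8/15*a_s_3 + 0*a_s_4 + 2/15*a_s_5
  a_s_4 = 4/15*a_s_1 + 2/5*a_s_2 + 0*a_s_3 + 1/15*a_s_4 + 4/15*a_s_5

Substituting a_s_1 = 1 and a_s_5 = 0, rearrange to (I - Q) a = r where r[i] = P(i -> s_1):
  [11/15, -1/5, -2/15] . (a_s_2, a_s_3, a_s_4) = 4/15
  [-1/3, 7/15, 0] . (a_s_2, a_s_3, a_s_4) = 0
  [-2/5, 0, 14/15] . (a_s_2, a_s_3, a_s_4) = 4/15

Solving yields:
  a_s_2 = 4/7
  a_s_3 = 20/49
  a_s_4 = 26/49

Starting state is s_3, so the absorption probability is a_s_3 = 20/49.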